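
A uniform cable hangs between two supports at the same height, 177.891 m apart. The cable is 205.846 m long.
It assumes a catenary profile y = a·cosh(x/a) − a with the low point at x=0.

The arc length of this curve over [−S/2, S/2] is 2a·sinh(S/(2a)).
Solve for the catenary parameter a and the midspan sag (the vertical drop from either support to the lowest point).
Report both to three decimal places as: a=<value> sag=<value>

seed: a₀ = √(S³/(24(L−S))) = √(177.891³/(24·27.955)) = 91.600026
iter 1: u=0.971020  f(a)=+1.348e+00  f'(a)=-6.699e-01  a ← 91.600026 − (+1.348e+00/-6.699e-01) = 93.612119
iter 2: u=0.950149  f(a)=+4.569e-02  f'(a)=-6.252e-01  a ← 93.612119 − (+4.569e-02/-6.252e-01) = 93.685205
iter 3: u=0.949408  f(a)=+5.659e-05  f'(a)=-6.236e-01  a ← 93.685205 − (+5.659e-05/-6.236e-01) = 93.685296
iter 4: u=0.949407  f(a)=+8.708e-11  f'(a)=-6.236e-01  a ← 93.685296 − (+8.708e-11/-6.236e-01) = 93.685296
iter 5: u=0.949407  f(a)=-2.842e-14  f'(a)=-6.236e-01  a ← 93.685296 − (-2.842e-14/-6.236e-01) = 93.685296
converged: |Δa| < 1e-12 after 5 iterations
sag = a·(cosh(S/(2a)) − 1) = 93.685296·(cosh(0.949407) − 1) = 45.491134
T_max/T_min = cosh(S/(2a)) = 1.485574

a=93.685 sag=45.491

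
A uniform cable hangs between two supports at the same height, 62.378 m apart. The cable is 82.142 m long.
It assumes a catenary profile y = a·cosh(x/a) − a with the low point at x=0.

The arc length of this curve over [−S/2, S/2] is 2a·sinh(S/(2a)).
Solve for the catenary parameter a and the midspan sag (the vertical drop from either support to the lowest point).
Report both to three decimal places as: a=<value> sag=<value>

seed: a₀ = √(S³/(24(L−S))) = √(62.378³/(24·19.764)) = 22.620600
iter 1: u=1.378787  f(a)=+1.966e+00  f'(a)=-2.103e+00  a ← 22.620600 − (+1.966e+00/-2.103e+00) = 23.555428
iter 2: u=1.324068  f(a)=+1.284e-01  f'(a)=-1.836e+00  a ← 23.555428 − (+1.284e-01/-1.836e+00) = 23.625368
iter 3: u=1.320149  f(a)=+6.329e-04  f'(a)=-1.818e+00  a ← 23.625368 − (+6.329e-04/-1.818e+00) = 23.625716
iter 4: u=1.320129  f(a)=+1.554e-08  f'(a)=-1.818e+00  a ← 23.625716 − (+1.554e-08/-1.818e+00) = 23.625716
iter 5: u=1.320129  f(a)=+0.000e+00  f'(a)=-1.818e+00  a ← 23.625716 − (+0.000e+00/-1.818e+00) = 23.625716
converged: |Δa| < 1e-12 after 5 iterations
sag = a·(cosh(S/(2a)) − 1) = 23.625716·(cosh(1.320129) − 1) = 23.755731
T_max/T_min = cosh(S/(2a)) = 2.005503

a=23.626 sag=23.756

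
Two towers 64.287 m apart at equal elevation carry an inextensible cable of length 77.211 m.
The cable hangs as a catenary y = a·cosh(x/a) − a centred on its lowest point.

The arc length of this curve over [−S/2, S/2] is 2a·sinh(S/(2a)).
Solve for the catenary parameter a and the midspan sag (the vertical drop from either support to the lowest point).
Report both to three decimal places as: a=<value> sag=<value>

seed: a₀ = √(S³/(24(L−S))) = √(64.287³/(24·12.924)) = 29.267164
iter 1: u=1.098279  f(a)=+8.022e-01  f'(a)=-9.944e-01  a ← 29.267164 − (+8.022e-01/-9.944e-01) = 30.073906
iter 2: u=1.068817  f(a)=+3.437e-02  f'(a)=-9.109e-01  a ← 30.073906 − (+3.437e-02/-9.109e-01) = 30.111635
iter 3: u=1.067478  f(a)=+6.932e-05  f'(a)=-9.072e-01  a ← 30.111635 − (+6.932e-05/-9.072e-01) = 30.111712
iter 4: u=1.067475  f(a)=+2.833e-10  f'(a)=-9.072e-01  a ← 30.111712 − (+2.833e-10/-9.072e-01) = 30.111712
iter 5: u=1.067475  f(a)=-1.421e-14  f'(a)=-9.072e-01  a ← 30.111712 − (-1.421e-14/-9.072e-01) = 30.111712
converged: |Δa| < 1e-12 after 5 iterations
sag = a·(cosh(S/(2a)) − 1) = 30.111712·(cosh(1.067475) − 1) = 18.848474
T_max/T_min = cosh(S/(2a)) = 1.625952

a=30.112 sag=18.848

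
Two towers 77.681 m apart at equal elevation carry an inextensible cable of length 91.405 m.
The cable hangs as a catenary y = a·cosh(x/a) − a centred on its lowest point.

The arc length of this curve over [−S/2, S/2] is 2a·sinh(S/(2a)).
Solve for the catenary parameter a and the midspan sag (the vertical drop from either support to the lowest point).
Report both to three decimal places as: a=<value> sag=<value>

seed: a₀ = √(S³/(24(L−S))) = √(77.681³/(24·13.724)) = 37.724738
iter 1: u=1.029576  f(a)=+7.460e-01  f'(a)=-8.077e-01  a ← 37.724738 − (+7.460e-01/-8.077e-01) = 38.648387
iter 2: u=1.004971  f(a)=+2.828e-02  f'(a)=-7.475e-01  a ← 38.648387 − (+2.828e-02/-7.475e-01) = 38.686216
iter 3: u=1.003988  f(a)=+4.417e-05  f'(a)=-7.452e-01  a ← 38.686216 − (+4.417e-05/-7.452e-01) = 38.686275
iter 4: u=1.003987  f(a)=+1.081e-10  f'(a)=-7.452e-01  a ← 38.686275 − (+1.081e-10/-7.452e-01) = 38.686275
iter 5: u=1.003987  f(a)=+1.421e-14  f'(a)=-7.452e-01  a ← 38.686275 − (+1.421e-14/-7.452e-01) = 38.686275
converged: |Δa| < 1e-12 after 5 iterations
sag = a·(cosh(S/(2a)) − 1) = 38.686275·(cosh(1.003987) − 1) = 21.191487
T_max/T_min = cosh(S/(2a)) = 1.547778

a=38.686 sag=21.191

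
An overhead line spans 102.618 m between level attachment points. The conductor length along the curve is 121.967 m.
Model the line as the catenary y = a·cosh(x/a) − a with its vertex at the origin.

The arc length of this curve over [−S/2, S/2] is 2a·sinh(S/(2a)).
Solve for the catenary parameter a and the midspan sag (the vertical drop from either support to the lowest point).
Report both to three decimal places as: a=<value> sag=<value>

a=49.548 sag=29.027

seed: a₀ = √(S³/(24(L−S))) = √(102.618³/(24·19.349)) = 48.239238
iter 1: u=1.063636  f(a)=+1.124e+00  f'(a)=-8.967e-01  a ← 48.239238 − (+1.124e+00/-8.967e-01) = 49.493207
iter 2: u=1.036688  f(a)=+4.534e-02  f'(a)=-8.257e-01  a ← 49.493207 − (+4.534e-02/-8.257e-01) = 49.548113
iter 3: u=1.035539  f(a)=+8.056e-05  f'(a)=-8.228e-01  a ← 49.548113 − (+8.056e-05/-8.228e-01) = 49.548211
iter 4: u=1.035537  f(a)=+2.554e-10  f'(a)=-8.228e-01  a ← 49.548211 − (+2.554e-10/-8.228e-01) = 49.548211
iter 5: u=1.035537  f(a)=-1.421e-14  f'(a)=-8.228e-01  a ← 49.548211 − (-1.421e-14/-8.228e-01) = 49.548211
converged: |Δa| < 1e-12 after 5 iterations
sag = a·(cosh(S/(2a)) − 1) = 49.548211·(cosh(1.035537) − 1) = 29.026674
T_max/T_min = cosh(S/(2a)) = 1.585827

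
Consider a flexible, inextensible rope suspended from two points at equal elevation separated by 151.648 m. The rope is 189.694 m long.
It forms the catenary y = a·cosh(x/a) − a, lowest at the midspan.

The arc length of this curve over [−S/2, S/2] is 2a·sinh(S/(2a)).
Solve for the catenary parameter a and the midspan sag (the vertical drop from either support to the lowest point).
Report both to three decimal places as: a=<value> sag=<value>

a=64.004 sag=50.418

seed: a₀ = √(S³/(24(L−S))) = √(151.648³/(24·38.046)) = 61.800915
iter 1: u=1.226907  f(a)=+2.968e+00  f'(a)=-1.427e+00  a ← 61.800915 − (+2.968e+00/-1.427e+00) = 63.881291
iter 2: u=1.186952  f(a)=+1.565e-01  f'(a)=-1.280e+00  a ← 63.881291 − (+1.565e-01/-1.280e+00) = 64.003534
iter 3: u=1.184685  f(a)=+4.883e-04  f'(a)=-1.272e+00  a ← 64.003534 − (+4.883e-04/-1.272e+00) = 64.003918
iter 4: u=1.184677  f(a)=+4.789e-09  f'(a)=-1.272e+00  a ← 64.003918 − (+4.789e-09/-1.272e+00) = 64.003918
iter 5: u=1.184677  f(a)=+0.000e+00  f'(a)=-1.272e+00  a ← 64.003918 − (+0.000e+00/-1.272e+00) = 64.003918
converged: |Δa| < 1e-12 after 5 iterations
sag = a·(cosh(S/(2a)) − 1) = 64.003918·(cosh(1.184677) − 1) = 50.418348
T_max/T_min = cosh(S/(2a)) = 1.787738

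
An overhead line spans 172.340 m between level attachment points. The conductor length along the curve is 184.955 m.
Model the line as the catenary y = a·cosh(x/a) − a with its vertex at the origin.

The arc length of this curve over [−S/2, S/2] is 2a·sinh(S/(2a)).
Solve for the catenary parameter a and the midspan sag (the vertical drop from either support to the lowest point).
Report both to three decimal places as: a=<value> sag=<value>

seed: a₀ = √(S³/(24(L−S))) = √(172.340³/(24·12.615)) = 130.025905
iter 1: u=0.662714  f(a)=+2.799e-01  f'(a)=-2.027e-01  a ← 130.025905 − (+2.799e-01/-2.027e-01) = 131.406963
iter 2: u=0.655749  f(a)=+4.523e-03  f'(a)=-1.962e-01  a ← 131.406963 − (+4.523e-03/-1.962e-01) = 131.430014
iter 3: u=0.655634  f(a)=+1.223e-06  f'(a)=-1.961e-01  a ← 131.430014 − (+1.223e-06/-1.961e-01) = 131.430021
iter 4: u=0.655634  f(a)=+1.137e-13  f'(a)=-1.961e-01  a ← 131.430021 − (+1.137e-13/-1.961e-01) = 131.430021
converged: |Δa| < 1e-12 after 4 iterations
sag = a·(cosh(S/(2a)) − 1) = 131.430021·(cosh(0.655634) − 1) = 29.274486
T_max/T_min = cosh(S/(2a)) = 1.222738

a=131.430 sag=29.274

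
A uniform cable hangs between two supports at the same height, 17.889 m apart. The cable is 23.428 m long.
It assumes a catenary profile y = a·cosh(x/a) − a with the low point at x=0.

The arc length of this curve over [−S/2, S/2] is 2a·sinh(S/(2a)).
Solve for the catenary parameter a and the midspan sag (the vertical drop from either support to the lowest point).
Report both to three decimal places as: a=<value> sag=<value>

seed: a₀ = √(S³/(24(L−S))) = √(17.889³/(24·5.539)) = 6.562326
iter 1: u=1.363008  f(a)=+5.379e-01  f'(a)=-2.023e+00  a ← 6.562326 − (+5.379e-01/-2.023e+00) = 6.828167
iter 2: u=1.309942  f(a)=+3.441e-02  f'(a)=-1.772e+00  a ← 6.828167 − (+3.441e-02/-1.772e+00) = 6.847587
iter 3: u=1.306227  f(a)=+1.621e-04  f'(a)=-1.755e+00  a ← 6.847587 − (+1.621e-04/-1.755e+00) = 6.847679
iter 4: u=1.306209  f(a)=+3.637e-09  f'(a)=-1.755e+00  a ← 6.847679 − (+3.637e-09/-1.755e+00) = 6.847679
iter 5: u=1.306209  f(a)=-7.105e-15  f'(a)=-1.755e+00  a ← 6.847679 − (-7.105e-15/-1.755e+00) = 6.847679
converged: |Δa| < 1e-12 after 5 iterations
sag = a·(cosh(S/(2a)) − 1) = 6.847679·(cosh(1.306209) − 1) = 6.720980
T_max/T_min = cosh(S/(2a)) = 1.981497

a=6.848 sag=6.721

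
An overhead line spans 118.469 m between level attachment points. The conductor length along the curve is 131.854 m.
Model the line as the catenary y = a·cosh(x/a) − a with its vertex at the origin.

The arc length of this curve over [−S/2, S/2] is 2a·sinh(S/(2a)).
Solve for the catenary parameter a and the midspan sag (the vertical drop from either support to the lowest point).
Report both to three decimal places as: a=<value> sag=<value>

a=73.132 sag=25.329

seed: a₀ = √(S³/(24(L−S))) = √(118.469³/(24·13.385)) = 71.943618
iter 1: u=0.823346  f(a)=+4.611e-01  f'(a)=-3.979e-01  a ← 71.943618 − (+4.611e-01/-3.979e-01) = 73.102275
iter 2: u=0.810296  f(a)=+1.137e-02  f'(a)=-3.785e-01  a ← 73.102275 − (+1.137e-02/-3.785e-01) = 73.132325
iter 3: u=0.809963  f(a)=+7.311e-06  f'(a)=-3.780e-01  a ← 73.132325 − (+7.311e-06/-3.780e-01) = 73.132345
iter 4: u=0.809963  f(a)=+2.984e-12  f'(a)=-3.780e-01  a ← 73.132345 − (+2.984e-12/-3.780e-01) = 73.132345
converged: |Δa| < 1e-12 after 4 iterations
sag = a·(cosh(S/(2a)) − 1) = 73.132345·(cosh(0.809963) − 1) = 25.329370
T_max/T_min = cosh(S/(2a)) = 1.346350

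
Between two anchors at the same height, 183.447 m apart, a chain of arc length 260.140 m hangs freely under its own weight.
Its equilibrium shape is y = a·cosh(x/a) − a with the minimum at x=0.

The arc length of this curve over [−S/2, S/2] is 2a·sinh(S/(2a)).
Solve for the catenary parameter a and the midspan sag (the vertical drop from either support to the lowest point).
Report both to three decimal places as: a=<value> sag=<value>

seed: a₀ = √(S³/(24(L−S))) = √(183.447³/(24·76.693)) = 57.913850
iter 1: u=1.583792  f(a)=+1.021e+01  f'(a)=-3.375e+00  a ← 57.913850 − (+1.021e+01/-3.375e+00) = 60.939943
iter 2: u=1.505146  f(a)=+8.551e-01  f'(a)=-2.832e+00  a ← 60.939943 − (+8.551e-01/-2.832e+00) = 61.241933
iter 3: u=1.497724  f(a)=+7.205e-03  f'(a)=-2.784e+00  a ← 61.241933 − (+7.205e-03/-2.784e+00) = 61.244521
iter 4: u=1.497661  f(a)=+5.209e-07  f'(a)=-2.784e+00  a ← 61.244521 − (+5.209e-07/-2.784e+00) = 61.244521
iter 5: u=1.497660  f(a)=+5.684e-14  f'(a)=-2.784e+00  a ← 61.244521 − (+5.684e-14/-2.784e+00) = 61.244521
converged: |Δa| < 1e-12 after 5 iterations
sag = a·(cosh(S/(2a)) − 1) = 61.244521·(cosh(1.497660) − 1) = 82.522987
T_max/T_min = cosh(S/(2a)) = 2.347435

a=61.245 sag=82.523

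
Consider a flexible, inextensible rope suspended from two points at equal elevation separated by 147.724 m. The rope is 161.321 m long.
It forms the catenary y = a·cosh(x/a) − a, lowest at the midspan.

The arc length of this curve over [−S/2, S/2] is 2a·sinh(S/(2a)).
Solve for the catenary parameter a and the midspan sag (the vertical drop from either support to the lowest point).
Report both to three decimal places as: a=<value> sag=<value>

seed: a₀ = √(S³/(24(L−S))) = √(147.724³/(24·13.597)) = 99.391540
iter 1: u=0.743142  f(a)=+3.804e-01  f'(a)=-2.890e-01  a ← 99.391540 − (+3.804e-01/-2.890e-01) = 100.707829
iter 2: u=0.733429  f(a)=+7.689e-03  f'(a)=-2.774e-01  a ← 100.707829 − (+7.689e-03/-2.774e-01) = 100.735544
iter 3: u=0.733227  f(a)=+3.285e-06  f'(a)=-2.772e-01  a ← 100.735544 − (+3.285e-06/-2.772e-01) = 100.735556
iter 4: u=0.733227  f(a)=+5.400e-13  f'(a)=-2.772e-01  a ← 100.735556 − (+5.400e-13/-2.772e-01) = 100.735556
converged: |Δa| < 1e-12 after 4 iterations
sag = a·(cosh(S/(2a)) − 1) = 100.735556·(cosh(0.733227) − 1) = 28.313925
T_max/T_min = cosh(S/(2a)) = 1.281072

a=100.736 sag=28.314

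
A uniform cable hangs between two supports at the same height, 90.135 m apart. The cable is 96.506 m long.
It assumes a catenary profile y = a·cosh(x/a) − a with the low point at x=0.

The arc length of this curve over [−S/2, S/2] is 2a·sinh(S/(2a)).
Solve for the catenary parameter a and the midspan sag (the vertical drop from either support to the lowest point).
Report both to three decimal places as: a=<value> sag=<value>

a=69.926 sag=15.033

seed: a₀ = √(S³/(24(L−S))) = √(90.135³/(24·6.371)) = 69.203932
iter 1: u=0.651227  f(a)=+1.365e-01  f'(a)=-1.921e-01  a ← 69.203932 − (+1.365e-01/-1.921e-01) = 69.914519
iter 2: u=0.644609  f(a)=+2.130e-03  f'(a)=-1.861e-01  a ← 69.914519 − (+2.130e-03/-1.861e-01) = 69.925967
iter 3: u=0.644503  f(a)=+5.375e-07  f'(a)=-1.860e-01  a ← 69.925967 − (+5.375e-07/-1.860e-01) = 69.925970
iter 4: u=0.644503  f(a)=+4.263e-14  f'(a)=-1.860e-01  a ← 69.925970 − (+4.263e-14/-1.860e-01) = 69.925970
converged: |Δa| < 1e-12 after 4 iterations
sag = a·(cosh(S/(2a)) − 1) = 69.925970·(cosh(0.644503) − 1) = 15.032804
T_max/T_min = cosh(S/(2a)) = 1.214982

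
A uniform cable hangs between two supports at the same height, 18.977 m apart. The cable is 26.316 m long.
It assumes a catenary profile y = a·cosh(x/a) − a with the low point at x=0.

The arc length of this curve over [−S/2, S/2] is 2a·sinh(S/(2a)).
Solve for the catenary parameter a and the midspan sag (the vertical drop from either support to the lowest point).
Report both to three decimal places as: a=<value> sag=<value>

a=6.562 sag=8.141

seed: a₀ = √(S³/(24(L−S))) = √(18.977³/(24·7.339)) = 6.228985
iter 1: u=1.523282  f(a)=+9.001e-01  f'(a)=-2.950e+00  a ← 6.228985 − (+9.001e-01/-2.950e+00) = 6.534038
iter 2: u=1.452165  f(a)=+7.034e-02  f'(a)=-2.506e+00  a ← 6.534038 − (+7.034e-02/-2.506e+00) = 6.562110
iter 3: u=1.445953  f(a)=+5.102e-04  f'(a)=-2.470e+00  a ← 6.562110 − (+5.102e-04/-2.470e+00) = 6.562317
iter 4: u=1.445907  f(a)=+2.726e-08  f'(a)=-2.469e+00  a ← 6.562317 − (+2.726e-08/-2.469e+00) = 6.562317
iter 5: u=1.445907  f(a)=-3.553e-15  f'(a)=-2.469e+00  a ← 6.562317 − (-3.553e-15/-2.469e+00) = 6.562317
converged: |Δa| < 1e-12 after 5 iterations
sag = a·(cosh(S/(2a)) − 1) = 6.562317·(cosh(1.445907) − 1) = 8.141321
T_max/T_min = cosh(S/(2a)) = 2.240617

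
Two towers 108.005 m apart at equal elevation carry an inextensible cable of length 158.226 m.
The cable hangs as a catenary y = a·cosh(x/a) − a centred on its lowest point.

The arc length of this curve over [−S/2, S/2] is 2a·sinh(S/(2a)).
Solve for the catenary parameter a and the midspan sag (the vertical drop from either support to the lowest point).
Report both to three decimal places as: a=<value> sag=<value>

seed: a₀ = √(S³/(24(L−S))) = √(108.005³/(24·50.221)) = 32.330878
iter 1: u=1.670307  f(a)=+7.490e+00  f'(a)=-4.064e+00  a ← 32.330878 − (+7.490e+00/-4.064e+00) = 34.173585
iter 2: u=1.580241  f(a)=+6.880e-01  f'(a)=-3.349e+00  a ← 34.173585 − (+6.880e-01/-3.349e+00) = 34.379022
iter 3: u=1.570798  f(a)=+7.103e-03  f'(a)=-3.280e+00  a ← 34.379022 − (+7.103e-03/-3.280e+00) = 34.381188
iter 4: u=1.570699  f(a)=+7.745e-07  f'(a)=-3.280e+00  a ← 34.381188 − (+7.745e-07/-3.280e+00) = 34.381188
iter 5: u=1.570699  f(a)=+2.842e-14  f'(a)=-3.280e+00  a ← 34.381188 − (+2.842e-14/-3.280e+00) = 34.381188
converged: |Δa| < 1e-12 after 5 iterations
sag = a·(cosh(S/(2a)) − 1) = 34.381188·(cosh(1.570699) − 1) = 51.879654
T_max/T_min = cosh(S/(2a)) = 2.508955

a=34.381 sag=51.880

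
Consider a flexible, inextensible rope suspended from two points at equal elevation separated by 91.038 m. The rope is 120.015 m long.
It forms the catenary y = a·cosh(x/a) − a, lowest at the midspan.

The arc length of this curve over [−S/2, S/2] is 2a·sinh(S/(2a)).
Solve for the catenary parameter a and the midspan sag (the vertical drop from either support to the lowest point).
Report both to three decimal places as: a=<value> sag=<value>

seed: a₀ = √(S³/(24(L−S))) = √(91.038³/(24·28.977)) = 32.938342
iter 1: u=1.381946  f(a)=+2.896e+00  f'(a)=-2.119e+00  a ← 32.938342 − (+2.896e+00/-2.119e+00) = 34.304961
iter 2: u=1.326893  f(a)=+1.900e-01  f'(a)=-1.849e+00  a ← 34.304961 − (+1.900e-01/-1.849e+00) = 34.407693
iter 3: u=1.322931  f(a)=+9.447e-04  f'(a)=-1.831e+00  a ← 34.407693 − (+9.447e-04/-1.831e+00) = 34.408208
iter 4: u=1.322911  f(a)=+2.361e-08  f'(a)=-1.831e+00  a ← 34.408208 − (+2.361e-08/-1.831e+00) = 34.408208
iter 5: u=1.322911  f(a)=+2.842e-14  f'(a)=-1.831e+00  a ← 34.408208 − (+2.842e-14/-1.831e+00) = 34.408208
converged: |Δa| < 1e-12 after 5 iterations
sag = a·(cosh(S/(2a)) − 1) = 34.408208·(cosh(1.322911) − 1) = 34.764220
T_max/T_min = cosh(S/(2a)) = 2.010347

a=34.408 sag=34.764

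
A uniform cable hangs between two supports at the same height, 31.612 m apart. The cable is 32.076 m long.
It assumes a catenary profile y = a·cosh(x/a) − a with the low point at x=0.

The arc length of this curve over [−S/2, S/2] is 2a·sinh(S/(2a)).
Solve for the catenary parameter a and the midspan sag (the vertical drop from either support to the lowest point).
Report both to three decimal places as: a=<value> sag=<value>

seed: a₀ = √(S³/(24(L−S))) = √(31.612³/(24·0.464)) = 53.261495
iter 1: u=0.296762  f(a)=+2.047e-03  f'(a)=-1.758e-02  a ← 53.261495 − (+2.047e-03/-1.758e-02) = 53.377977
iter 2: u=0.296115  f(a)=+6.736e-06  f'(a)=-1.746e-02  a ← 53.377977 − (+6.736e-06/-1.746e-02) = 53.378363
iter 3: u=0.296112  f(a)=+7.345e-11  f'(a)=-1.746e-02  a ← 53.378363 − (+7.345e-11/-1.746e-02) = 53.378363
iter 4: u=0.296112  f(a)=+7.105e-15  f'(a)=-1.746e-02  a ← 53.378363 − (+7.105e-15/-1.746e-02) = 53.378363
converged: |Δa| < 1e-12 after 4 iterations
sag = a·(cosh(S/(2a)) − 1) = 53.378363·(cosh(0.296112) − 1) = 2.357326
T_max/T_min = cosh(S/(2a)) = 1.044163

a=53.378 sag=2.357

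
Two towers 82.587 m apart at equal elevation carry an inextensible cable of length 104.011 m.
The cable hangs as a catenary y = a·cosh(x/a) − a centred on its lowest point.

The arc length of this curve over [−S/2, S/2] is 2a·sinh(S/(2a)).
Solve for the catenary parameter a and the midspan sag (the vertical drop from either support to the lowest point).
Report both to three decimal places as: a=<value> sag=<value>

a=34.317 sag=27.991

seed: a₀ = √(S³/(24(L−S))) = √(82.587³/(24·21.424)) = 33.098753
iter 1: u=1.247585  f(a)=+1.730e+00  f'(a)=-1.508e+00  a ← 33.098753 − (+1.730e+00/-1.508e+00) = 34.246579
iter 2: u=1.205770  f(a)=+9.409e-02  f'(a)=-1.348e+00  a ← 34.246579 − (+9.409e-02/-1.348e+00) = 34.316396
iter 3: u=1.203317  f(a)=+3.136e-04  f'(a)=-1.339e+00  a ← 34.316396 − (+3.136e-04/-1.339e+00) = 34.316630
iter 4: u=1.203309  f(a)=+3.508e-09  f'(a)=-1.339e+00  a ← 34.316630 − (+3.508e-09/-1.339e+00) = 34.316630
iter 5: u=1.203309  f(a)=-1.421e-14  f'(a)=-1.339e+00  a ← 34.316630 − (-1.421e-14/-1.339e+00) = 34.316630
converged: |Δa| < 1e-12 after 5 iterations
sag = a·(cosh(S/(2a)) − 1) = 34.316630·(cosh(1.203309) − 1) = 27.990698
T_max/T_min = cosh(S/(2a)) = 1.815660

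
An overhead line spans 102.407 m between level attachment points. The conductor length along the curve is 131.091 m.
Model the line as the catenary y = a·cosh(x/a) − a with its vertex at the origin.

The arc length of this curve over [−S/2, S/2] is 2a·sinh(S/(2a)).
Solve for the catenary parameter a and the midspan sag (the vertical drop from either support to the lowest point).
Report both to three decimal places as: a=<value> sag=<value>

seed: a₀ = √(S³/(24(L−S))) = √(102.407³/(24·28.684)) = 39.497444
iter 1: u=1.296375  f(a)=+2.509e+00  f'(a)=-1.712e+00  a ← 39.497444 − (+2.509e+00/-1.712e+00) = 40.963290
iter 2: u=1.249985  f(a)=+1.464e-01  f'(a)=-1.517e+00  a ← 40.963290 − (+1.464e-01/-1.517e+00) = 41.059811
iter 3: u=1.247047  f(a)=+5.672e-04  f'(a)=-1.505e+00  a ← 41.059811 − (+5.672e-04/-1.505e+00) = 41.060188
iter 4: u=1.247035  f(a)=+8.584e-09  f'(a)=-1.505e+00  a ← 41.060188 − (+8.584e-09/-1.505e+00) = 41.060188
iter 5: u=1.247035  f(a)=+2.842e-14  f'(a)=-1.505e+00  a ← 41.060188 − (+2.842e-14/-1.505e+00) = 41.060188
converged: |Δa| < 1e-12 after 5 iterations
sag = a·(cosh(S/(2a)) − 1) = 41.060188·(cosh(1.247035) − 1) = 36.284182
T_max/T_min = cosh(S/(2a)) = 1.883683

a=41.060 sag=36.284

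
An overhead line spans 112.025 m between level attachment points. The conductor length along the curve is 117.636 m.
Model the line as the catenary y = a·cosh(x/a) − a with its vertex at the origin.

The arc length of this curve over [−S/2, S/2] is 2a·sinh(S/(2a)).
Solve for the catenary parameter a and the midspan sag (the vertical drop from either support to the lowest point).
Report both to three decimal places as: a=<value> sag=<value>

seed: a₀ = √(S³/(24(L−S))) = √(112.025³/(24·5.611)) = 102.175477
iter 1: u=0.548199  f(a)=+8.492e-02  f'(a)=-1.132e-01  a ← 102.175477 − (+8.492e-02/-1.132e-01) = 102.925849
iter 2: u=0.544202  f(a)=+9.445e-04  f'(a)=-1.107e-01  a ← 102.925849 − (+9.445e-04/-1.107e-01) = 102.934384
iter 3: u=0.544157  f(a)=+1.198e-07  f'(a)=-1.106e-01  a ← 102.934384 − (+1.198e-07/-1.106e-01) = 102.934385
iter 4: u=0.544157  f(a)=-2.842e-14  f'(a)=-1.106e-01  a ← 102.934385 − (-2.842e-14/-1.106e-01) = 102.934385
converged: |Δa| < 1e-12 after 4 iterations
sag = a·(cosh(S/(2a)) − 1) = 102.934385·(cosh(0.544157) − 1) = 15.619589
T_max/T_min = cosh(S/(2a)) = 1.151743

a=102.934 sag=15.620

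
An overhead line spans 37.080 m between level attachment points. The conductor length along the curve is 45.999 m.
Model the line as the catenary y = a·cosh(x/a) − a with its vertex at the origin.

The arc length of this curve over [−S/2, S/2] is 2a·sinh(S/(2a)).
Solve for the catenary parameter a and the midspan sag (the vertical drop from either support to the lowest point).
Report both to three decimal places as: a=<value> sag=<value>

seed: a₀ = √(S³/(24(L−S))) = √(37.080³/(24·8.919)) = 15.432841
iter 1: u=1.201334  f(a)=+6.662e-01  f'(a)=-1.331e+00  a ← 15.432841 − (+6.662e-01/-1.331e+00) = 15.933153
iter 2: u=1.163611  f(a)=+3.377e-02  f'(a)=-1.200e+00  a ← 15.933153 − (+3.377e-02/-1.200e+00) = 15.961301
iter 3: u=1.161559  f(a)=+9.701e-05  f'(a)=-1.193e+00  a ← 15.961301 − (+9.701e-05/-1.193e+00) = 15.961382
iter 4: u=1.161554  f(a)=+8.057e-10  f'(a)=-1.193e+00  a ← 15.961382 − (+8.057e-10/-1.193e+00) = 15.961382
iter 5: u=1.161554  f(a)=-7.105e-15  f'(a)=-1.193e+00  a ← 15.961382 − (-7.105e-15/-1.193e+00) = 15.961382
converged: |Δa| < 1e-12 after 5 iterations
sag = a·(cosh(S/(2a)) − 1) = 15.961382·(cosh(1.161554) − 1) = 12.034023
T_max/T_min = cosh(S/(2a)) = 1.753946

a=15.961 sag=12.034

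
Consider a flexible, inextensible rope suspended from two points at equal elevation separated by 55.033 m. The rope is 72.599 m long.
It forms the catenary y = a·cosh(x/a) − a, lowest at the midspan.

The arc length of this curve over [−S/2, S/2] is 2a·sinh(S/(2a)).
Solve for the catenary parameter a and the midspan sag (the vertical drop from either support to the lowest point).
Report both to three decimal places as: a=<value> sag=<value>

a=20.773 sag=21.050

seed: a₀ = √(S³/(24(L−S))) = √(55.033³/(24·17.566)) = 19.883495
iter 1: u=1.383886  f(a)=+1.761e+00  f'(a)=-2.129e+00  a ← 19.883495 − (+1.761e+00/-2.129e+00) = 20.710470
iter 2: u=1.328628  f(a)=+1.158e-01  f'(a)=-1.858e+00  a ← 20.710470 − (+1.158e-01/-1.858e+00) = 20.772816
iter 3: u=1.324640  f(a)=+5.790e-04  f'(a)=-1.839e+00  a ← 20.772816 − (+5.790e-04/-1.839e+00) = 20.773131
iter 4: u=1.324620  f(a)=+1.463e-08  f'(a)=-1.839e+00  a ← 20.773131 − (+1.463e-08/-1.839e+00) = 20.773131
iter 5: u=1.324620  f(a)=+1.421e-14  f'(a)=-1.839e+00  a ← 20.773131 − (+1.421e-14/-1.839e+00) = 20.773131
converged: |Δa| < 1e-12 after 5 iterations
sag = a·(cosh(S/(2a)) − 1) = 20.773131·(cosh(1.324620) − 1) = 21.050029
T_max/T_min = cosh(S/(2a)) = 2.013330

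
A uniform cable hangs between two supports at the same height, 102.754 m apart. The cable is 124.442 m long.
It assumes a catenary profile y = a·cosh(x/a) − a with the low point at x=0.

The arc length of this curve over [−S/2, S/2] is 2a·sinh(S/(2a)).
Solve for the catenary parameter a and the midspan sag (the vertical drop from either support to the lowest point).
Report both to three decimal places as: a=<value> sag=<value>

a=47.035 sag=30.963

seed: a₀ = √(S³/(24(L−S))) = √(102.754³/(24·21.688)) = 45.654410
iter 1: u=1.125346  f(a)=+1.415e+00  f'(a)=-1.076e+00  a ← 45.654410 − (+1.415e+00/-1.076e+00) = 46.969884
iter 2: u=1.093829  f(a)=+6.348e-02  f'(a)=-9.814e-01  a ← 46.969884 − (+6.348e-02/-9.814e-01) = 47.034567
iter 3: u=1.092324  f(a)=+1.410e-04  f'(a)=-9.771e-01  a ← 47.034567 − (+1.410e-04/-9.771e-01) = 47.034711
iter 4: u=1.092321  f(a)=+6.985e-10  f'(a)=-9.771e-01  a ← 47.034711 − (+6.985e-10/-9.771e-01) = 47.034711
iter 5: u=1.092321  f(a)=-1.421e-14  f'(a)=-9.771e-01  a ← 47.034711 − (-1.421e-14/-9.771e-01) = 47.034711
converged: |Δa| < 1e-12 after 5 iterations
sag = a·(cosh(S/(2a)) − 1) = 47.034711·(cosh(1.092321) − 1) = 30.963474
T_max/T_min = cosh(S/(2a)) = 1.658311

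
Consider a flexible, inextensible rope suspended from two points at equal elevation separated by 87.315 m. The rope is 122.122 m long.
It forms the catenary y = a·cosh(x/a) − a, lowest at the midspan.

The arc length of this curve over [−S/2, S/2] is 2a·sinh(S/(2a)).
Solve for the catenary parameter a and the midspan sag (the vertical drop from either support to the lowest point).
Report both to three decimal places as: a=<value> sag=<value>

seed: a₀ = √(S³/(24(L−S))) = √(87.315³/(24·34.807)) = 28.228927
iter 1: u=1.546552  f(a)=+4.408e+00  f'(a)=-3.109e+00  a ← 28.228927 − (+4.408e+00/-3.109e+00) = 29.646851
iter 2: u=1.472585  f(a)=+3.539e-01  f'(a)=-2.628e+00  a ← 29.646851 − (+3.539e-01/-2.628e+00) = 29.781516
iter 3: u=1.465926  f(a)=+2.721e-03  f'(a)=-2.587e+00  a ← 29.781516 − (+2.721e-03/-2.587e+00) = 29.782567
iter 4: u=1.465874  f(a)=+1.636e-07  f'(a)=-2.587e+00  a ← 29.782567 − (+1.636e-07/-2.587e+00) = 29.782567
iter 5: u=1.465874  f(a)=-1.421e-14  f'(a)=-2.587e+00  a ← 29.782567 − (-1.421e-14/-2.587e+00) = 29.782567
converged: |Δa| < 1e-12 after 5 iterations
sag = a·(cosh(S/(2a)) − 1) = 29.782567·(cosh(1.465874) − 1) = 38.154514
T_max/T_min = cosh(S/(2a)) = 2.281102

a=29.783 sag=38.155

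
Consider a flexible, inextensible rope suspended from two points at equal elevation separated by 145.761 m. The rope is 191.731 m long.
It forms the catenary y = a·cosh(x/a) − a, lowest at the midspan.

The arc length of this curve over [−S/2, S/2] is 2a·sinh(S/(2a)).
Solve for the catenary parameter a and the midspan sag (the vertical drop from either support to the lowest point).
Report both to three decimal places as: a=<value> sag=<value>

seed: a₀ = √(S³/(24(L−S))) = √(145.761³/(24·45.970)) = 52.980876
iter 1: u=1.375600  f(a)=+4.551e+00  f'(a)=-2.087e+00  a ← 52.980876 − (+4.551e+00/-2.087e+00) = 55.161632
iter 2: u=1.321217  f(a)=+2.960e-01  f'(a)=-1.823e+00  a ← 55.161632 − (+2.960e-01/-1.823e+00) = 55.324006
iter 3: u=1.317340  f(a)=+1.446e-03  f'(a)=-1.805e+00  a ← 55.324006 − (+1.446e-03/-1.805e+00) = 55.324807
iter 4: u=1.317320  f(a)=+3.486e-08  f'(a)=-1.805e+00  a ← 55.324807 − (+3.486e-08/-1.805e+00) = 55.324807
iter 5: u=1.317320  f(a)=+5.684e-14  f'(a)=-1.805e+00  a ← 55.324807 − (+5.684e-14/-1.805e+00) = 55.324807
converged: |Δa| < 1e-12 after 5 iterations
sag = a·(cosh(S/(2a)) − 1) = 55.324807·(cosh(1.317320) − 1) = 55.359557
T_max/T_min = cosh(S/(2a)) = 2.000628

a=55.325 sag=55.360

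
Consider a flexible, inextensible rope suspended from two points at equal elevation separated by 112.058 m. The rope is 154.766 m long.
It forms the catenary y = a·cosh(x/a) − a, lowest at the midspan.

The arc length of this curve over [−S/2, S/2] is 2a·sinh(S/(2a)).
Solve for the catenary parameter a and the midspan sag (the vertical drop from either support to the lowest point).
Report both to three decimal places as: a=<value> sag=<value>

a=39.007 sag=47.651

seed: a₀ = √(S³/(24(L−S))) = √(112.058³/(24·42.708)) = 37.051352
iter 1: u=1.512199  f(a)=+5.158e+00  f'(a)=-2.877e+00  a ← 37.051352 − (+5.158e+00/-2.877e+00) = 38.843781
iter 2: u=1.442419  f(a)=+3.979e-01  f'(a)=-2.449e+00  a ← 38.843781 − (+3.979e-01/-2.449e+00) = 39.006242
iter 3: u=1.436411  f(a)=+2.806e-03  f'(a)=-2.415e+00  a ← 39.006242 − (+2.806e-03/-2.415e+00) = 39.007403
iter 4: u=1.436368  f(a)=+1.417e-07  f'(a)=-2.414e+00  a ← 39.007403 − (+1.417e-07/-2.414e+00) = 39.007403
iter 5: u=1.436368  f(a)=+0.000e+00  f'(a)=-2.414e+00  a ← 39.007403 − (+0.000e+00/-2.414e+00) = 39.007403
converged: |Δa| < 1e-12 after 5 iterations
sag = a·(cosh(S/(2a)) − 1) = 39.007403·(cosh(1.436368) − 1) = 47.651158
T_max/T_min = cosh(S/(2a)) = 2.221593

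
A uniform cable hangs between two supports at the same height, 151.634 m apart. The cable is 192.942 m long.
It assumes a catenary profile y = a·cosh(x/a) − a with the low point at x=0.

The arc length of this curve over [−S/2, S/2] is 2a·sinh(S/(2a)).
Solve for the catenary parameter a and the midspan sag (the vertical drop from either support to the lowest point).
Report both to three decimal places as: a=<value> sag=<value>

a=61.588 sag=52.866

seed: a₀ = √(S³/(24(L−S))) = √(151.634³/(24·41.308)) = 59.302388
iter 1: u=1.278481  f(a)=+3.510e+00  f'(a)=-1.635e+00  a ← 59.302388 − (+3.510e+00/-1.635e+00) = 61.449982
iter 2: u=1.233800  f(a)=+1.997e-01  f'(a)=-1.453e+00  a ← 61.449982 − (+1.997e-01/-1.453e+00) = 61.587386
iter 3: u=1.231048  f(a)=+7.326e-04  f'(a)=-1.443e+00  a ← 61.587386 − (+7.326e-04/-1.443e+00) = 61.587894
iter 4: u=1.231037  f(a)=+9.938e-09  f'(a)=-1.443e+00  a ← 61.587894 − (+9.938e-09/-1.443e+00) = 61.587894
iter 5: u=1.231037  f(a)=+2.842e-14  f'(a)=-1.443e+00  a ← 61.587894 − (+2.842e-14/-1.443e+00) = 61.587894
converged: |Δa| < 1e-12 after 5 iterations
sag = a·(cosh(S/(2a)) − 1) = 61.587894·(cosh(1.231037) − 1) = 52.866125
T_max/T_min = cosh(S/(2a)) = 1.858385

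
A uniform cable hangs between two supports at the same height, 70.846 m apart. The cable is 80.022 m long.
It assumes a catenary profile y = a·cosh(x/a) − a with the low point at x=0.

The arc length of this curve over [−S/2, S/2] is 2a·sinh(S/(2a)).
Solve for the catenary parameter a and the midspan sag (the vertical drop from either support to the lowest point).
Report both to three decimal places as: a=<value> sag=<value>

a=40.941 sag=16.304

seed: a₀ = √(S³/(24(L−S))) = √(70.846³/(24·9.176)) = 40.182845
iter 1: u=0.881545  f(a)=+3.632e-01  f'(a)=-4.932e-01  a ← 40.182845 − (+3.632e-01/-4.932e-01) = 40.919280
iter 2: u=0.865680  f(a)=+1.023e-02  f'(a)=-4.658e-01  a ← 40.919280 − (+1.023e-02/-4.658e-01) = 40.941233
iter 3: u=0.865216  f(a)=+8.625e-06  f'(a)=-4.650e-01  a ← 40.941233 − (+8.625e-06/-4.650e-01) = 40.941251
iter 4: u=0.865215  f(a)=+6.153e-12  f'(a)=-4.650e-01  a ← 40.941251 − (+6.153e-12/-4.650e-01) = 40.941251
converged: |Δa| < 1e-12 after 4 iterations
sag = a·(cosh(S/(2a)) − 1) = 40.941251·(cosh(0.865215) − 1) = 16.304414
T_max/T_min = cosh(S/(2a)) = 1.398239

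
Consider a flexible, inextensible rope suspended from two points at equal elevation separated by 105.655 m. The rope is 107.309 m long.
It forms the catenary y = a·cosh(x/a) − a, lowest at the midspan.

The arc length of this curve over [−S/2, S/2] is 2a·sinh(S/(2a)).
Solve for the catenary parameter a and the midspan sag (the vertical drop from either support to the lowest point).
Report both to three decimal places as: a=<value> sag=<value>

a=172.773 sag=8.139

seed: a₀ = √(S³/(24(L−S))) = √(105.655³/(24·1.654)) = 172.370010
iter 1: u=0.306477  f(a)=+7.785e-03  f'(a)=-1.937e-02  a ← 172.370010 − (+7.785e-03/-1.937e-02) = 172.771890
iter 2: u=0.305764  f(a)=+2.731e-05  f'(a)=-1.924e-02  a ← 172.771890 − (+2.731e-05/-1.924e-02) = 172.773310
iter 3: u=0.305762  f(a)=+3.387e-10  f'(a)=-1.924e-02  a ← 172.773310 − (+3.387e-10/-1.924e-02) = 172.773310
iter 4: u=0.305762  f(a)=+0.000e+00  f'(a)=-1.924e-02  a ← 172.773310 − (+0.000e+00/-1.924e-02) = 172.773310
converged: |Δa| < 1e-12 after 4 iterations
sag = a·(cosh(S/(2a)) − 1) = 172.773310·(cosh(0.305762) − 1) = 8.139437
T_max/T_min = cosh(S/(2a)) = 1.047110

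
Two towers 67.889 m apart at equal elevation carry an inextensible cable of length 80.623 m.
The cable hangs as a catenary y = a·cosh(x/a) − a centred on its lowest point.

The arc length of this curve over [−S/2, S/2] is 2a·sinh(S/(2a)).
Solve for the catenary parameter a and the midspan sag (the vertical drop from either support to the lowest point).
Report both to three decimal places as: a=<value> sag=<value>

a=32.861 sag=19.147

seed: a₀ = √(S³/(24(L−S))) = √(67.889³/(24·12.734)) = 31.997134
iter 1: u=1.060861  f(a)=+7.361e-01  f'(a)=-8.892e-01  a ← 31.997134 − (+7.361e-01/-8.892e-01) = 32.824913
iter 2: u=1.034108  f(a)=+2.953e-02  f'(a)=-8.191e-01  a ← 32.824913 − (+2.953e-02/-8.191e-01) = 32.860964
iter 3: u=1.032973  f(a)=+5.193e-05  f'(a)=-8.163e-01  a ← 32.860964 − (+5.193e-05/-8.163e-01) = 32.861028
iter 4: u=1.032971  f(a)=+1.613e-10  f'(a)=-8.163e-01  a ← 32.861028 − (+1.613e-10/-8.163e-01) = 32.861028
iter 5: u=1.032971  f(a)=+1.421e-14  f'(a)=-8.163e-01  a ← 32.861028 − (+1.421e-14/-8.163e-01) = 32.861028
converged: |Δa| < 1e-12 after 5 iterations
sag = a·(cosh(S/(2a)) − 1) = 32.861028·(cosh(1.032971) − 1) = 19.147281
T_max/T_min = cosh(S/(2a)) = 1.582674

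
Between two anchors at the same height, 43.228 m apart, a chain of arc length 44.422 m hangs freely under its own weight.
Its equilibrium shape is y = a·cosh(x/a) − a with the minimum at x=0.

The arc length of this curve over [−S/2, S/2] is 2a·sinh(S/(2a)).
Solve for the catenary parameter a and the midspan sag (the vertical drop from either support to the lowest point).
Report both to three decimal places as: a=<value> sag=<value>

seed: a₀ = √(S³/(24(L−S))) = √(43.228³/(24·1.194)) = 53.093326
iter 1: u=0.407094  f(a)=+9.933e-03  f'(a)=-4.573e-02  a ← 53.093326 − (+9.933e-03/-4.573e-02) = 53.310548
iter 2: u=0.405436  f(a)=+6.129e-05  f'(a)=-4.516e-02  a ← 53.310548 − (+6.129e-05/-4.516e-02) = 53.311905
iter 3: u=0.405425  f(a)=+2.366e-09  f'(a)=-4.516e-02  a ← 53.311905 − (+2.366e-09/-4.516e-02) = 53.311905
iter 4: u=0.405425  f(a)=-7.105e-15  f'(a)=-4.516e-02  a ← 53.311905 − (-7.105e-15/-4.516e-02) = 53.311905
converged: |Δa| < 1e-12 after 4 iterations
sag = a·(cosh(S/(2a)) − 1) = 53.311905·(cosh(0.405425) − 1) = 4.441777
T_max/T_min = cosh(S/(2a)) = 1.083317

a=53.312 sag=4.442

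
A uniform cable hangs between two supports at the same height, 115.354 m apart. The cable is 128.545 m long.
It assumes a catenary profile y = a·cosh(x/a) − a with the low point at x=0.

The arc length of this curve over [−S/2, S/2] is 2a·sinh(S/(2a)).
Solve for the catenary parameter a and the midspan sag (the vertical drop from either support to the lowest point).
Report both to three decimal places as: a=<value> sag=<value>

a=70.795 sag=24.823

seed: a₀ = √(S³/(24(L−S))) = √(115.354³/(24·13.191)) = 69.631301
iter 1: u=0.828320  f(a)=+4.600e-01  f'(a)=-4.055e-01  a ← 69.631301 − (+4.600e-01/-4.055e-01) = 70.765616
iter 2: u=0.815043  f(a)=+1.148e-02  f'(a)=-3.855e-01  a ← 70.765616 − (+1.148e-02/-3.855e-01) = 70.795398
iter 3: u=0.814700  f(a)=+7.558e-06  f'(a)=-3.850e-01  a ← 70.795398 − (+7.558e-06/-3.850e-01) = 70.795417
iter 4: u=0.814700  f(a)=+3.268e-12  f'(a)=-3.850e-01  a ← 70.795417 − (+3.268e-12/-3.850e-01) = 70.795417
converged: |Δa| < 1e-12 after 4 iterations
sag = a·(cosh(S/(2a)) − 1) = 70.795417·(cosh(0.814700) − 1) = 24.823333
T_max/T_min = cosh(S/(2a)) = 1.350635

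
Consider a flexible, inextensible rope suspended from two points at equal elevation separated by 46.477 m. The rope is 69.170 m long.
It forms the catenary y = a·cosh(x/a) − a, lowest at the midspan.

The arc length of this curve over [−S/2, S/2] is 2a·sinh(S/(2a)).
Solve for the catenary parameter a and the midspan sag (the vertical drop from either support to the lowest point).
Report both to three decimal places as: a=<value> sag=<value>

a=14.477 sag=23.016

seed: a₀ = √(S³/(24(L−S))) = √(46.477³/(24·22.693)) = 13.577054
iter 1: u=1.711601  f(a)=+3.566e+00  f'(a)=-4.430e+00  a ← 13.577054 − (+3.566e+00/-4.430e+00) = 14.381862
iter 2: u=1.615820  f(a)=+3.416e-01  f'(a)=-3.619e+00  a ← 14.381862 − (+3.416e-01/-3.619e+00) = 14.476271
iter 3: u=1.605282  f(a)=+3.870e-03  f'(a)=-3.537e+00  a ← 14.476271 − (+3.870e-03/-3.537e+00) = 14.477365
iter 4: u=1.605161  f(a)=+5.091e-07  f'(a)=-3.536e+00  a ← 14.477365 − (+5.091e-07/-3.536e+00) = 14.477366
iter 5: u=1.605161  f(a)=+1.421e-14  f'(a)=-3.536e+00  a ← 14.477366 − (+1.421e-14/-3.536e+00) = 14.477366
converged: |Δa| < 1e-12 after 5 iterations
sag = a·(cosh(S/(2a)) − 1) = 14.477366·(cosh(1.605161) − 1) = 23.015518
T_max/T_min = cosh(S/(2a)) = 2.589759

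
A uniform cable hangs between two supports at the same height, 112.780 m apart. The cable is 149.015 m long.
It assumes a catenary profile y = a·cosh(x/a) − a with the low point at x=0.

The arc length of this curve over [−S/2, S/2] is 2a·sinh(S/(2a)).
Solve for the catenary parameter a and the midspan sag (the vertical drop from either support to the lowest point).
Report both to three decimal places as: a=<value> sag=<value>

a=42.443 sag=43.306

seed: a₀ = √(S³/(24(L−S))) = √(112.780³/(24·36.235)) = 40.614245
iter 1: u=1.388429  f(a)=+3.657e+00  f'(a)=-2.153e+00  a ← 40.614245 − (+3.657e+00/-2.153e+00) = 42.313021
iter 2: u=1.332687  f(a)=+2.420e-01  f'(a)=-1.877e+00  a ← 42.313021 − (+2.420e-01/-1.877e+00) = 42.441967
iter 3: u=1.328638  f(a)=+1.225e-03  f'(a)=-1.858e+00  a ← 42.441967 − (+1.225e-03/-1.858e+00) = 42.442627
iter 4: u=1.328617  f(a)=+3.177e-08  f'(a)=-1.858e+00  a ← 42.442627 − (+3.177e-08/-1.858e+00) = 42.442627
iter 5: u=1.328617  f(a)=+0.000e+00  f'(a)=-1.858e+00  a ← 42.442627 − (+0.000e+00/-1.858e+00) = 42.442627
converged: |Δa| < 1e-12 after 5 iterations
sag = a·(cosh(S/(2a)) − 1) = 42.442627·(cosh(1.328617) − 1) = 43.305517
T_max/T_min = cosh(S/(2a)) = 2.020331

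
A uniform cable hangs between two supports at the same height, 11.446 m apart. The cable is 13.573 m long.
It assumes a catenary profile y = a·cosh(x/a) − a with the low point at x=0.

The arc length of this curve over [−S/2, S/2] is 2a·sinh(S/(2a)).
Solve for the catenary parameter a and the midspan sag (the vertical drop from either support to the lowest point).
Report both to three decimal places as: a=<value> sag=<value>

seed: a₀ = √(S³/(24(L−S))) = √(11.446³/(24·2.127)) = 5.419900
iter 1: u=1.055924  f(a)=+1.218e-01  f'(a)=-8.760e-01  a ← 5.419900 − (+1.218e-01/-8.760e-01) = 5.558919
iter 2: u=1.029517  f(a)=+4.843e-03  f'(a)=-8.075e-01  a ← 5.558919 − (+4.843e-03/-8.075e-01) = 5.564916
iter 3: u=1.028407  f(a)=+8.361e-06  f'(a)=-8.048e-01  a ← 5.564916 − (+8.361e-06/-8.048e-01) = 5.564926
iter 4: u=1.028405  f(a)=+2.502e-11  f'(a)=-8.047e-01  a ← 5.564926 − (+2.502e-11/-8.047e-01) = 5.564926
iter 5: u=1.028405  f(a)=-1.776e-15  f'(a)=-8.047e-01  a ← 5.564926 − (-1.776e-15/-8.047e-01) = 5.564926
converged: |Δa| < 1e-12 after 5 iterations
sag = a·(cosh(S/(2a)) − 1) = 5.564926·(cosh(1.028405) − 1) = 3.211462
T_max/T_min = cosh(S/(2a)) = 1.577090

a=5.565 sag=3.211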